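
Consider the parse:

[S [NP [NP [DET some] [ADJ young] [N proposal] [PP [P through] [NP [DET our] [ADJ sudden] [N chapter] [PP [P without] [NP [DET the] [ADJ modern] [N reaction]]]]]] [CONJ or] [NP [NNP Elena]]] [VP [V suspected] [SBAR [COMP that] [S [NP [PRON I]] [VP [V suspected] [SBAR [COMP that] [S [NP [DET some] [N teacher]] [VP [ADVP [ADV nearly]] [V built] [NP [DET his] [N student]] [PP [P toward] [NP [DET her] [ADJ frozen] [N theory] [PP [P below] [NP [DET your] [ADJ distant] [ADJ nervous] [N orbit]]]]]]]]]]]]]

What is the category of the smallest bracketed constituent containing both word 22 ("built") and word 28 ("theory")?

The smallest bracket enclosing both words is [VP nearly built his student toward her frozen theory below your distant nervous orbit], so the label is VP.

VP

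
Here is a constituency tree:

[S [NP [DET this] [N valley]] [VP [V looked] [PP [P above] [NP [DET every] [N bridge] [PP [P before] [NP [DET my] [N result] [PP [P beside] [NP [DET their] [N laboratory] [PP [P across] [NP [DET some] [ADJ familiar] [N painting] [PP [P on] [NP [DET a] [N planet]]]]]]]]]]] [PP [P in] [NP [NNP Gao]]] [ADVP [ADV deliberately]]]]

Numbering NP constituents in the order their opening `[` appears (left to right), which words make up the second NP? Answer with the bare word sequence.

every bridge before my result beside their laboratory across some familiar painting on a planet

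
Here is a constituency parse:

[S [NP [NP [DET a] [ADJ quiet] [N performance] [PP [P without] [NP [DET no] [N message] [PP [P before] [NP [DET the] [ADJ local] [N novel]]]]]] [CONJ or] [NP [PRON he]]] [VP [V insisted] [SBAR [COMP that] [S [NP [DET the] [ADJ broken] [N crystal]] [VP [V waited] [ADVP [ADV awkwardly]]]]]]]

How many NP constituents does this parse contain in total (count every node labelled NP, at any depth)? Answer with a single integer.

Listing each NP by its span: [NP a quiet performance without no message before the local novel or he]; [NP a quiet performance without no message before the local novel]; [NP no message before the local novel]; [NP the local novel]; [NP he]; [NP the broken crystal] — that makes 6.

6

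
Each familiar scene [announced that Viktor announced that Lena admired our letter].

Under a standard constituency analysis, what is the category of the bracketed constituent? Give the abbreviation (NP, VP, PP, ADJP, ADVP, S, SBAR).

VP

The bracketed span "announced that Viktor announced that Lena admired our letter" is headed by "announced", making it a verb phrase (VP).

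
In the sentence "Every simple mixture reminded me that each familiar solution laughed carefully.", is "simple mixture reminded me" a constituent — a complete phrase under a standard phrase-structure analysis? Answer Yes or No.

No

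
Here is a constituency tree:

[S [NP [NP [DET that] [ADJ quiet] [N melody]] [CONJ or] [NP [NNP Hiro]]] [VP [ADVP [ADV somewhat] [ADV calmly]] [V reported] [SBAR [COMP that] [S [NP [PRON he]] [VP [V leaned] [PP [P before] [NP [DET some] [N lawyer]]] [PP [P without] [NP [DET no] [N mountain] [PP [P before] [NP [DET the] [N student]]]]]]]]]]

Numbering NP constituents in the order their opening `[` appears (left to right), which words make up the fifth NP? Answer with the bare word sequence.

In left-to-right order the NP constituents are "that quiet melody or Hiro"; "that quiet melody"; "Hiro"; "he"; "some lawyer"; "no mountain before the student"; "the student". Number 5 is "some lawyer".

some lawyer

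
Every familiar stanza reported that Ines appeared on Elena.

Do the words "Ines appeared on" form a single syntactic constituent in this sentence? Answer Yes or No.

The smallest constituent containing the whole sequence is the clause [S Ines appeared on Elena], but the sequence is only part of it — it straddles the boundary between noun phrase "Ines" and verb phrase "appeared on Elena".

No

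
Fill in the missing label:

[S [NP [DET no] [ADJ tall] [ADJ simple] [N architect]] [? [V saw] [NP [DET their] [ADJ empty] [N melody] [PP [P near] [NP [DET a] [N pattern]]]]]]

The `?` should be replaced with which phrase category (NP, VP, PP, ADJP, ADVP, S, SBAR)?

VP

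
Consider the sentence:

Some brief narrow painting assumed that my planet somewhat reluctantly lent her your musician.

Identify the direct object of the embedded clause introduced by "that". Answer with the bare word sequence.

your musician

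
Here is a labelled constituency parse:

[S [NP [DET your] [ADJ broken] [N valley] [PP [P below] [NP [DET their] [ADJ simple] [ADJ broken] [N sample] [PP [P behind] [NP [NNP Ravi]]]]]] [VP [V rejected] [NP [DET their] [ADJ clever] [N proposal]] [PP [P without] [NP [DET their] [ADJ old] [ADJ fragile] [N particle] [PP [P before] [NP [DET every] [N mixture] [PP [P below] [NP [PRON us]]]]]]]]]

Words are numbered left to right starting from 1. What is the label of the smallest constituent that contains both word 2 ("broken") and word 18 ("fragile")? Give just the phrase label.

S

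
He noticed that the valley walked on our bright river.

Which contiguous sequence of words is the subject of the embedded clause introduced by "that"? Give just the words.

the valley

"the valley" is the NP that combines with the VP headed by "walked" to form the embedded clause introduced by "that" — the subject.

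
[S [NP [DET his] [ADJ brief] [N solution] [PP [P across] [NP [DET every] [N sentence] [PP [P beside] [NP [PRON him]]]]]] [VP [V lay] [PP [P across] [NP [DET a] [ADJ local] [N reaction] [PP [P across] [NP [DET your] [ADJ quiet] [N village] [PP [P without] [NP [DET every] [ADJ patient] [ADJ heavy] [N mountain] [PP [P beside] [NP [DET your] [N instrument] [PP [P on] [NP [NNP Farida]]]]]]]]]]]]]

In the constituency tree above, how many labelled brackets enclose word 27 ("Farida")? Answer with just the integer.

13

The word sits inside NNP, which is inside NP, inside PP, inside NP, inside PP, inside NP, inside PP, inside NP, inside PP, inside NP, inside PP, inside VP, inside S — 13 brackets in all.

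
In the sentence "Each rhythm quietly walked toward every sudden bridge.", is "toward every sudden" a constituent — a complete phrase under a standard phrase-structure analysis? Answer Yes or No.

No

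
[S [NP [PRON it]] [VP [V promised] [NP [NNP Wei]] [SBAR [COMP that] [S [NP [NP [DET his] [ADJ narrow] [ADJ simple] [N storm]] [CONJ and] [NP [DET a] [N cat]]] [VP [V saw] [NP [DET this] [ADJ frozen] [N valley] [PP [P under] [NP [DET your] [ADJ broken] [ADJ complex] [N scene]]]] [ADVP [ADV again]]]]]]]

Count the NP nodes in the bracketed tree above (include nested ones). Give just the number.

7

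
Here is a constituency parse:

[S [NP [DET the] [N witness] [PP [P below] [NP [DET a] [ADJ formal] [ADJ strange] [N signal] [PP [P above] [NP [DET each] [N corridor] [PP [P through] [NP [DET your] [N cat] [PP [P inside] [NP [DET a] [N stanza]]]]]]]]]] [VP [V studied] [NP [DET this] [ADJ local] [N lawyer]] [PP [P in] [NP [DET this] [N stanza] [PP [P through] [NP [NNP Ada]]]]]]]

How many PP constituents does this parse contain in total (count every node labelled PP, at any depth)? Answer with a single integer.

6

Scanning left to right, an opening `[PP` appears at word positions 3, 8, 11, 14, 21, 24 — 6 in total.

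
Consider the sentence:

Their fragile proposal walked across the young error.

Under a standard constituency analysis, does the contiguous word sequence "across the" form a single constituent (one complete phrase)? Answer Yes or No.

No

The sequence begins inside the preposition "across" and ends inside the noun phrase "the young error"; it crosses a phrase boundary, so no single node in the tree spans exactly those words.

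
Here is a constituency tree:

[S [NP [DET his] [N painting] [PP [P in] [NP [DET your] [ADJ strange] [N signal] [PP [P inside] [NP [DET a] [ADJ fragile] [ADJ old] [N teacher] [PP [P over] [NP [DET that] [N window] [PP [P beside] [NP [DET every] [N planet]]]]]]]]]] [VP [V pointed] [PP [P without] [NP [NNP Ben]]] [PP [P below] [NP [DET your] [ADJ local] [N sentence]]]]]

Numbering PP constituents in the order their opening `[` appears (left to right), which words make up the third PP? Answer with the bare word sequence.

over that window beside every planet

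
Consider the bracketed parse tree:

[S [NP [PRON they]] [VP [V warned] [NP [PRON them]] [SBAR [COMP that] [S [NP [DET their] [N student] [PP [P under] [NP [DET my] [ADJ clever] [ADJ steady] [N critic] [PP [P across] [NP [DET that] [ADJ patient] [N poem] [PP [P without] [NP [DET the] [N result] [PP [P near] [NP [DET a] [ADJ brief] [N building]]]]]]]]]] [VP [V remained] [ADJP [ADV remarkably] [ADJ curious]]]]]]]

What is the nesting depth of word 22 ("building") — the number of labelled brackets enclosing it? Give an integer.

14

Path from the root down to the word: S → VP → SBAR → S → NP → PP → NP → PP → NP → PP → NP → PP → NP → N. That is 14 enclosing brackets.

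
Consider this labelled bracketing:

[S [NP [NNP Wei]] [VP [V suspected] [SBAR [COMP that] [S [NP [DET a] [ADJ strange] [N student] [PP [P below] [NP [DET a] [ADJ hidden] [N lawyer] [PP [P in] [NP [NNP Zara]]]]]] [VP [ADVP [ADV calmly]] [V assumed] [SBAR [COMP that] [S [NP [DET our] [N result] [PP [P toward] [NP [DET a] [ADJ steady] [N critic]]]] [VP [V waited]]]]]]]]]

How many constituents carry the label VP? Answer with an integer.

Scanning left to right, an opening `[VP` appears at word positions 2, 13, 22 — 3 in total.

3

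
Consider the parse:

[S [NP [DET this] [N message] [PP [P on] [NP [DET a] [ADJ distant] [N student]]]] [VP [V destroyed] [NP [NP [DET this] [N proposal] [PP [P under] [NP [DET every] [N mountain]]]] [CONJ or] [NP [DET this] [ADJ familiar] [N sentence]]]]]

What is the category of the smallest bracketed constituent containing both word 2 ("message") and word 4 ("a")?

NP

Word 2 lies under S → NP → N; word 4 lies under S → NP → PP → NP → DET. The lowest shared node is the NP.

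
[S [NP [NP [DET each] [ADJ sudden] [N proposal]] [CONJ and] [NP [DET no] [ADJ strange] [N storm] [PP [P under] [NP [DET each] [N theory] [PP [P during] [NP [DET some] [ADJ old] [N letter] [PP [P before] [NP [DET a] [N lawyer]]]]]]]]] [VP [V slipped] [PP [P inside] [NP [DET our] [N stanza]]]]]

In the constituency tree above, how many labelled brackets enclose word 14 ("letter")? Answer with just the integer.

8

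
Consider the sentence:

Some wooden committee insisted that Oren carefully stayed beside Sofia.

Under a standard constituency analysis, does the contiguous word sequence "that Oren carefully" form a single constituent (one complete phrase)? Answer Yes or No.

The smallest constituent containing the whole sequence is the subordinate clause [SBAR that Oren carefully stayed beside Sofia], but the sequence is only part of it — it straddles the boundary between complementizer "that" and clause "Oren carefully stayed beside Sofia".

No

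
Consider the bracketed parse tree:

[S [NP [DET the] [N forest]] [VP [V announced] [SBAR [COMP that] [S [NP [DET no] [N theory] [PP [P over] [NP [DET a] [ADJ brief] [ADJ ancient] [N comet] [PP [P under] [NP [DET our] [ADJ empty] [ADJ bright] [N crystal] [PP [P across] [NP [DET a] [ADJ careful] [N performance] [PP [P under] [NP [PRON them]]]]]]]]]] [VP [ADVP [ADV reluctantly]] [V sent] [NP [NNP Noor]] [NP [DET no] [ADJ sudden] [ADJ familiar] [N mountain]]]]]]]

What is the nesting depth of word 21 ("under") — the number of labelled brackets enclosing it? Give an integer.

Counting open brackets not yet closed at "under": [S [VP [SBAR [S [NP [PP [NP [PP [NP [PP [NP [PP [P = 13.

13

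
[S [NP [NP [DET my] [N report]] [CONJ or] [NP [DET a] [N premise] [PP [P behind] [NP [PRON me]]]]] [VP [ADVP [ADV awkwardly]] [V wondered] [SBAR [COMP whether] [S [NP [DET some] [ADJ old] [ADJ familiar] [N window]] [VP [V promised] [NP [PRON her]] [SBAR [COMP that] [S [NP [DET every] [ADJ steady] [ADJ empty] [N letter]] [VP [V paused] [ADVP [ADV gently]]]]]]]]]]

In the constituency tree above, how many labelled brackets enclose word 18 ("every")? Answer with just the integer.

9

Counting open brackets not yet closed at "every": [S [VP [SBAR [S [VP [SBAR [S [NP [DET = 9.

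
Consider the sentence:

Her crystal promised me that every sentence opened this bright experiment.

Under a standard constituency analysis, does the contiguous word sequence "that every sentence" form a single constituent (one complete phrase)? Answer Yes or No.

No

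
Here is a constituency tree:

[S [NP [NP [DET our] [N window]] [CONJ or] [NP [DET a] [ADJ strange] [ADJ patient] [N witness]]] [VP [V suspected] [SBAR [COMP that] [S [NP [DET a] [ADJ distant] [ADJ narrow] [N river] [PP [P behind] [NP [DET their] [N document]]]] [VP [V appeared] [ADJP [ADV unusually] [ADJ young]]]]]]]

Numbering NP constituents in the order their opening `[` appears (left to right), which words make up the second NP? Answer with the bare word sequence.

our window

Opening `[NP` markers occur at word positions 1, 1, 4, 10, 15; the second of these opens the constituent [NP our window].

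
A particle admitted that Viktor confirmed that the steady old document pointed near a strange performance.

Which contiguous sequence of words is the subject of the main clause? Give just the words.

a particle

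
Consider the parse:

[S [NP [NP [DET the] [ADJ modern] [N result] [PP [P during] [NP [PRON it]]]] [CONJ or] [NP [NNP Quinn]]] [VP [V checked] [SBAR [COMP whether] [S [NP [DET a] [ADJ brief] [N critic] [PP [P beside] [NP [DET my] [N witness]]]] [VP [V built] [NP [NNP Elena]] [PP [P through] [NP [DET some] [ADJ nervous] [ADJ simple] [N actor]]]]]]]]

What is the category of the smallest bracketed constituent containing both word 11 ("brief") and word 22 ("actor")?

S

Word 11 lies under S → VP → SBAR → S → NP → ADJ; word 22 lies under S → VP → SBAR → S → VP → PP → NP → N. The lowest shared node is the S.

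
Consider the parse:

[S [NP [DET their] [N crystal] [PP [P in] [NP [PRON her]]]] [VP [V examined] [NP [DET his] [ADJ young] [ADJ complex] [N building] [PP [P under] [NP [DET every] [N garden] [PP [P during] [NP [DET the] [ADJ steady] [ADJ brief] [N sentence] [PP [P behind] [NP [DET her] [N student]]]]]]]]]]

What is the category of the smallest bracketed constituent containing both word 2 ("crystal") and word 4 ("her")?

Both words fall inside [NP their crystal in her] (words 1–4), and no smaller constituent contains them both. Label: NP.

NP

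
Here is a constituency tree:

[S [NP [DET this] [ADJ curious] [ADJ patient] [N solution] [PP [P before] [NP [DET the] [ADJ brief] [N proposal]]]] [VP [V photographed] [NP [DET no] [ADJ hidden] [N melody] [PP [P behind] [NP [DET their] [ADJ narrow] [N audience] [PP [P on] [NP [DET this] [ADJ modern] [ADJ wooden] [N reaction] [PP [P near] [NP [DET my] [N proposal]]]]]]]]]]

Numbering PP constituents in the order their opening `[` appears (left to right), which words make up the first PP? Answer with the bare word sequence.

The PP opening brackets appear, in order, over: "before the brief proposal"; "behind their narrow audience on this modern wooden reaction near my proposal"; "on this modern wooden reaction near my proposal"; "near my proposal". The first one spans "before the brief proposal".

before the brief proposal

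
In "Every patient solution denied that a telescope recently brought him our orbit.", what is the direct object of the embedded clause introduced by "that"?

Within the embedded clause introduced by "that", the direct object of "brought" is "our orbit".

our orbit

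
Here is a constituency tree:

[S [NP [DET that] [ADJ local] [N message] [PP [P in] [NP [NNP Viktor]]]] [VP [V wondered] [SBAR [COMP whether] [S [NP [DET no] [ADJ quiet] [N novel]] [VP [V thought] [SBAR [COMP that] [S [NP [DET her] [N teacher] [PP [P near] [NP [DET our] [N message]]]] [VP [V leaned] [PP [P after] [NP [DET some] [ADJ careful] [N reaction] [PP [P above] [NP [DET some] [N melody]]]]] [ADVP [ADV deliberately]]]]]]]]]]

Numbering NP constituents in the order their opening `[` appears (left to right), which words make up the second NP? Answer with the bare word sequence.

Viktor

The NP opening brackets appear, in order, over: "that local message in Viktor"; "Viktor"; "no quiet novel"; "her teacher near our message"; "our message"; "some careful reaction above some melody"; "some melody". The second one spans "Viktor".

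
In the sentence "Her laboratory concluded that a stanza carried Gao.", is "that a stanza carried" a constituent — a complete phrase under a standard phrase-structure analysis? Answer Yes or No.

No

"that" belongs to the complementizer "that" while "carried" belongs to the clause "a stanza carried Gao"; a span that runs across that boundary is not a single phrase.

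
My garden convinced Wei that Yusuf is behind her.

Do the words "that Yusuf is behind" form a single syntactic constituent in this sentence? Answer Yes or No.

No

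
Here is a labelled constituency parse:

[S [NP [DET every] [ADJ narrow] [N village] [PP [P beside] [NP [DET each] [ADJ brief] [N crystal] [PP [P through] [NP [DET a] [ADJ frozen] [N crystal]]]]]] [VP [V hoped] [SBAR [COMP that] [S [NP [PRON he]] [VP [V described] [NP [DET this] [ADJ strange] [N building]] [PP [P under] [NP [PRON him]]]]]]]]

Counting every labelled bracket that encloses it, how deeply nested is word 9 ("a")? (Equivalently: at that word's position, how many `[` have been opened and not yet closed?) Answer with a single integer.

Path from the root down to the word: S → NP → PP → NP → PP → NP → DET. That is 7 enclosing brackets.

7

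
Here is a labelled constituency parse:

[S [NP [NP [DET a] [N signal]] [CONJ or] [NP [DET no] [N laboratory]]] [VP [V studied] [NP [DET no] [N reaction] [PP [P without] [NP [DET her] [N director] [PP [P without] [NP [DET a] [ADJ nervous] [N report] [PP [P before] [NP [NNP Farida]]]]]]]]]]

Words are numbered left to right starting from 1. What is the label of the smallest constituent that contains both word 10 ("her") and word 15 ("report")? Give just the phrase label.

NP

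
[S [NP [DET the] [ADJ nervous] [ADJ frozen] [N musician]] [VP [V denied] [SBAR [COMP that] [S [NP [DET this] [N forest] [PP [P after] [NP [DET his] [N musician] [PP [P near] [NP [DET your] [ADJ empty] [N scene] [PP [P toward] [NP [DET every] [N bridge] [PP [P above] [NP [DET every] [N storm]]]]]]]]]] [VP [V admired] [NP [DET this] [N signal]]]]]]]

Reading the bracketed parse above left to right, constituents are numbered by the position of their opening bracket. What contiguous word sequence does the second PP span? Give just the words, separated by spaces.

near your empty scene toward every bridge above every storm

The PP opening brackets appear, in order, over: "after his musician near your empty scene toward every bridge above every storm"; "near your empty scene toward every bridge above every storm"; "toward every bridge above every storm"; "above every storm". The second one spans "near your empty scene toward every bridge above every storm".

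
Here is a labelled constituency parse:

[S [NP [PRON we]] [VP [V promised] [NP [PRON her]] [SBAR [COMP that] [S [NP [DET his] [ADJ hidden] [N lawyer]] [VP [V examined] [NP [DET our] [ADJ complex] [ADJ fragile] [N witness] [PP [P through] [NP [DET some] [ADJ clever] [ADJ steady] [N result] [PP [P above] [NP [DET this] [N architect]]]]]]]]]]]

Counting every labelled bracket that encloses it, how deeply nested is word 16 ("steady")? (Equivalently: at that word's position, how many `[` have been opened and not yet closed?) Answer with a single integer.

9

The word sits inside ADJ, which is inside NP, inside PP, inside NP, inside VP, inside S, inside SBAR, inside VP, inside S — 9 brackets in all.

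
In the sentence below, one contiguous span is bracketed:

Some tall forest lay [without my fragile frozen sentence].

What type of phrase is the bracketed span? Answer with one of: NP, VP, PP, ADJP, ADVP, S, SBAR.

PP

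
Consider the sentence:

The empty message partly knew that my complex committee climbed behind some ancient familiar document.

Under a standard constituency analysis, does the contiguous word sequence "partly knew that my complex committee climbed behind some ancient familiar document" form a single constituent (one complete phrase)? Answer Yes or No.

These words form the whole verb phrase headed by "knew", so yes — one constituent.

Yes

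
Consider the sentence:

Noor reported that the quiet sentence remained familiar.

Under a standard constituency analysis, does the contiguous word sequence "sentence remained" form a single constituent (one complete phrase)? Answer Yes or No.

No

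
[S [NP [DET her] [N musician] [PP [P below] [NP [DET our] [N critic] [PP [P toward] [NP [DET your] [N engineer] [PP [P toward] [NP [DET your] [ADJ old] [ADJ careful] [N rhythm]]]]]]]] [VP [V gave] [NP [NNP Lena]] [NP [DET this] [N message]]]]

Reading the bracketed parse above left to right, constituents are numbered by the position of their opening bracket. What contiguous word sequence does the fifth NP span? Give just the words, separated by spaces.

Opening `[NP` markers occur at word positions 1, 4, 7, 10, 15, 16; the fifth of these opens the constituent [NP Lena].

Lena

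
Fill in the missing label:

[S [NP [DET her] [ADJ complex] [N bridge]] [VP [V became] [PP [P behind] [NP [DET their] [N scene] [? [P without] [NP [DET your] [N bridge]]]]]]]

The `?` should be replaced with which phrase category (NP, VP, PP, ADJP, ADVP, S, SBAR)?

PP

A constituent whose immediate children are P 'without', NP is a prepositional phrase: PP.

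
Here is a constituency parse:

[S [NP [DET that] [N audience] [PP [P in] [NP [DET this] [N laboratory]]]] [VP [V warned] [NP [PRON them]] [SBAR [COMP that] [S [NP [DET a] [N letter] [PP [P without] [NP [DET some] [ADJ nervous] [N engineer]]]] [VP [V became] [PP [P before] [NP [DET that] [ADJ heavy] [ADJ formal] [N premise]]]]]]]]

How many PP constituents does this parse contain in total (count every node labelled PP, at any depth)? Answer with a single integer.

Listing each PP by its span: [PP in this laboratory]; [PP without some nervous engineer]; [PP before that heavy formal premise] — that makes 3.

3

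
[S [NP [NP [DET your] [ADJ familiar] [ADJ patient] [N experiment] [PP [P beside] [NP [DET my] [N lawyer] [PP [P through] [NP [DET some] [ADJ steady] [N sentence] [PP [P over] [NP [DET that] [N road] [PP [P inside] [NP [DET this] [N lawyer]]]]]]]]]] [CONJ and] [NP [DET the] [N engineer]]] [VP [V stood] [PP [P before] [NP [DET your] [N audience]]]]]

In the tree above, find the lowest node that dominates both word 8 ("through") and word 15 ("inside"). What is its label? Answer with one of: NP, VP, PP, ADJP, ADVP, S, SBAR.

Both words fall inside [PP through some steady sentence over that road inside this lawyer] (words 8–17), and no smaller constituent contains them both. Label: PP.

PP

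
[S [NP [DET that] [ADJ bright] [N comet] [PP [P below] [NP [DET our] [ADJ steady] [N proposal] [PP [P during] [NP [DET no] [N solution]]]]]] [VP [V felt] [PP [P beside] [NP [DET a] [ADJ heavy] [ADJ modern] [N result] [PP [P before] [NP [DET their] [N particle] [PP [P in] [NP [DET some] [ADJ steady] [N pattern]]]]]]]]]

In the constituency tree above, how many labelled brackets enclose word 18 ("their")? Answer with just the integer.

7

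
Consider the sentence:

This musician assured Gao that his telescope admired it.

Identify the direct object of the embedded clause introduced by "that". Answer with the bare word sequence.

The verb of the embedded clause introduced by "that" is "admired"; its direct object is the NP "it".

it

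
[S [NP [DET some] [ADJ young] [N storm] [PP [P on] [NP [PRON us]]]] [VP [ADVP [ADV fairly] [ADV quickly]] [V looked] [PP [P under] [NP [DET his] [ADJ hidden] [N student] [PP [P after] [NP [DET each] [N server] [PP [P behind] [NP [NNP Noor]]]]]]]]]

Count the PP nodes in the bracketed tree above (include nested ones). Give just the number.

Scanning left to right, an opening `[PP` appears at word positions 4, 9, 13, 16 — 4 in total.

4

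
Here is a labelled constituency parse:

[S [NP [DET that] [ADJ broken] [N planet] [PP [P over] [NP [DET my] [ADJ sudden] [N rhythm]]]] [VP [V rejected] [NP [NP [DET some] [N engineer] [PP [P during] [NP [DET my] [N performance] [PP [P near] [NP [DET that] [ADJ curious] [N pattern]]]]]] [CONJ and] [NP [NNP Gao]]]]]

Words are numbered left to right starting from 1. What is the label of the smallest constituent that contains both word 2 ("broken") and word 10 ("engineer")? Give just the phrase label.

S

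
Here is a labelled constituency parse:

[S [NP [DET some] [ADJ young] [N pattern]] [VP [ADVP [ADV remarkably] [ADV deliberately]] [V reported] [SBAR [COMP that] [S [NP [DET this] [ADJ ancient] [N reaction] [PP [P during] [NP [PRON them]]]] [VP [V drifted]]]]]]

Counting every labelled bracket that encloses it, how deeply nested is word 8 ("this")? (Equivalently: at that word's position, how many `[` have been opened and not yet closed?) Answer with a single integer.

Path from the root down to the word: S → VP → SBAR → S → NP → DET. That is 6 enclosing brackets.

6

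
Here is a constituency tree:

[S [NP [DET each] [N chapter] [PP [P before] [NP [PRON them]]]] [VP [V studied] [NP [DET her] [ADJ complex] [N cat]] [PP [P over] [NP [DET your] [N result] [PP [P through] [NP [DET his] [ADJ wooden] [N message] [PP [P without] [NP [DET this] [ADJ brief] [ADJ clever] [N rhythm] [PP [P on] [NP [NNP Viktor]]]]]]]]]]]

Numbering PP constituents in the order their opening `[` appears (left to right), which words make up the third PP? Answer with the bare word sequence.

through his wooden message without this brief clever rhythm on Viktor

The PP opening brackets appear, in order, over: "before them"; "over your result through his wooden message without this brief clever rhythm on Viktor"; "through his wooden message without this brief clever rhythm on Viktor"; "without this brief clever rhythm on Viktor"; "on Viktor". The third one spans "through his wooden message without this brief clever rhythm on Viktor".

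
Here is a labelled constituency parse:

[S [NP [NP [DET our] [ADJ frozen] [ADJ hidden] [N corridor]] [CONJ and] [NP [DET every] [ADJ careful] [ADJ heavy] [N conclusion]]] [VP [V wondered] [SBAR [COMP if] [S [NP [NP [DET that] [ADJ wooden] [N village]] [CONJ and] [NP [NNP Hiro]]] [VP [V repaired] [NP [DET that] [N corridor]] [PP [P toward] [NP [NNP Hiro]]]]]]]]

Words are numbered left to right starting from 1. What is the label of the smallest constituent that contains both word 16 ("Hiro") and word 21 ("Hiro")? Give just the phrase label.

Both words fall inside [S that wooden village and Hiro repaired that corridor toward Hiro] (words 12–21), and no smaller constituent contains them both. Label: S.

S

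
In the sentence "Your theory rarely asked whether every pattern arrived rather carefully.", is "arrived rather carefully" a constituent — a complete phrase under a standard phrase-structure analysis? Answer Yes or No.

Yes

These words form the whole verb phrase headed by "arrived", so yes — one constituent.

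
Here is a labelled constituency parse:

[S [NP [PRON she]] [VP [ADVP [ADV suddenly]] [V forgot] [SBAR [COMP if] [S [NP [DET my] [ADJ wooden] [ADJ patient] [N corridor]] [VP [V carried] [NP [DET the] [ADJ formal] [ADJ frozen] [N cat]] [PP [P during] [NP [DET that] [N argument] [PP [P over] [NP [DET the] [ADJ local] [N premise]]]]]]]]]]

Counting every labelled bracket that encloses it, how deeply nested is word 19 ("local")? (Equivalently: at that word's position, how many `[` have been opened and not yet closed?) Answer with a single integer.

10

Path from the root down to the word: S → VP → SBAR → S → VP → PP → NP → PP → NP → ADJ. That is 10 enclosing brackets.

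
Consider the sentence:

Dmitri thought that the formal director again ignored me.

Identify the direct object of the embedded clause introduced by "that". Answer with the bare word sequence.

me

Within the embedded clause introduced by "that", the direct object of "ignored" is "me".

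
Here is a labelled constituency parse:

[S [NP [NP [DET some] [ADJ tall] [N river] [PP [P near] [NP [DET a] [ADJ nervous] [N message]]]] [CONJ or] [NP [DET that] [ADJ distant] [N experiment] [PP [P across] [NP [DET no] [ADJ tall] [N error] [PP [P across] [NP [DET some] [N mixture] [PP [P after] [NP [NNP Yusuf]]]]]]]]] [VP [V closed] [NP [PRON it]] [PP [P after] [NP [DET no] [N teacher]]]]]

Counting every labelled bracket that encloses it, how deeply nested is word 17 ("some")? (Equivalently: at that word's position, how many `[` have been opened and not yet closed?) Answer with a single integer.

Path from the root down to the word: S → NP → NP → PP → NP → PP → NP → DET. That is 8 enclosing brackets.

8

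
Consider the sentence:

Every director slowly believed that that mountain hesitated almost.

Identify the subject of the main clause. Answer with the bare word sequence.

every director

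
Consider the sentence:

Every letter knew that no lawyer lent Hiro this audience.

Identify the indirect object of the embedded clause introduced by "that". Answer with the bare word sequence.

Hiro

"lent" heads the VP of the embedded clause introduced by "that", and "Hiro" is its indirect object.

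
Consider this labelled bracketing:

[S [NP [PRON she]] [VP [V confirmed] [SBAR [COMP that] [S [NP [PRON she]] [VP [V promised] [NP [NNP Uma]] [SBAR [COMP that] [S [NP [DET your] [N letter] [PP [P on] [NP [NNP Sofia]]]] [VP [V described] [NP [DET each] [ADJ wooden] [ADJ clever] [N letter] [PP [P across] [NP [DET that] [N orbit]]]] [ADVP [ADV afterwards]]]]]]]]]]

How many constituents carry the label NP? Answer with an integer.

7

Scanning left to right, an opening `[NP` appears at word positions 1, 4, 6, 8, 11, 13, 18 — 7 in total.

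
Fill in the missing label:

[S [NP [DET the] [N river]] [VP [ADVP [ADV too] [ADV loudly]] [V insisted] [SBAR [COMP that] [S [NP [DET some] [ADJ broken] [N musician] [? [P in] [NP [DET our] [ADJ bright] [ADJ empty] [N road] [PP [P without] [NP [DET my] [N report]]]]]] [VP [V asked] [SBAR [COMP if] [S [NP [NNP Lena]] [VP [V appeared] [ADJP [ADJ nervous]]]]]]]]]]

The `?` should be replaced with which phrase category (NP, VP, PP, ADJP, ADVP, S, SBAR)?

A constituent whose immediate children are P 'in', NP is a prepositional phrase: PP.

PP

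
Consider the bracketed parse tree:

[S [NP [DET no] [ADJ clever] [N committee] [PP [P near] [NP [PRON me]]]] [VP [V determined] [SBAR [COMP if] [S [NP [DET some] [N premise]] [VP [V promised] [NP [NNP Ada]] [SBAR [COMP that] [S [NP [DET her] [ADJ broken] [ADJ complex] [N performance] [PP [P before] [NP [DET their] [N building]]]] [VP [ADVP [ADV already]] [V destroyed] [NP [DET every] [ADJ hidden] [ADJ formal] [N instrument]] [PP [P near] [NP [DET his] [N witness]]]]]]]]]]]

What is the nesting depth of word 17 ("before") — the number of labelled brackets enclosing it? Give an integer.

Path from the root down to the word: S → VP → SBAR → S → VP → SBAR → S → NP → PP → P. That is 10 enclosing brackets.

10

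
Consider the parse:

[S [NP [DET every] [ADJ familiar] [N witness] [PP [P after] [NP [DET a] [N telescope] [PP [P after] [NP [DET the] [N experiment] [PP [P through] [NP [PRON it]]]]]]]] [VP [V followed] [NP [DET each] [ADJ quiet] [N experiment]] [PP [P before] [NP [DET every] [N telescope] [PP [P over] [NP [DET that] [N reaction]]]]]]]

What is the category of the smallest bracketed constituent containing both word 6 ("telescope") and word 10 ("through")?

NP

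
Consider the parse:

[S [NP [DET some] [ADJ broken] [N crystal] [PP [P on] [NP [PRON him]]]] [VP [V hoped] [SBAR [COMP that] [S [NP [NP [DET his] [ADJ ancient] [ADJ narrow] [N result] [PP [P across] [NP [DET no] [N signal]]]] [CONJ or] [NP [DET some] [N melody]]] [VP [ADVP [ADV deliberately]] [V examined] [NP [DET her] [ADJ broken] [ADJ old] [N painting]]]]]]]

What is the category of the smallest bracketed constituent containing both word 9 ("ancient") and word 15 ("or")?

NP

Both words fall inside [NP his ancient narrow result across no signal or some melody] (words 8–17), and no smaller constituent contains them both. Label: NP.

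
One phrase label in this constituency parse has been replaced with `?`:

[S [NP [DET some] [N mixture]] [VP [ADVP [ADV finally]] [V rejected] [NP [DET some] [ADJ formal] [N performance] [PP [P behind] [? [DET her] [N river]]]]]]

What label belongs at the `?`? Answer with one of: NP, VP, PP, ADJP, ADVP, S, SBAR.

NP

The `?` node immediately contains: DET 'her', N 'river'. That is the internal structure of a noun phrase, so the label is NP.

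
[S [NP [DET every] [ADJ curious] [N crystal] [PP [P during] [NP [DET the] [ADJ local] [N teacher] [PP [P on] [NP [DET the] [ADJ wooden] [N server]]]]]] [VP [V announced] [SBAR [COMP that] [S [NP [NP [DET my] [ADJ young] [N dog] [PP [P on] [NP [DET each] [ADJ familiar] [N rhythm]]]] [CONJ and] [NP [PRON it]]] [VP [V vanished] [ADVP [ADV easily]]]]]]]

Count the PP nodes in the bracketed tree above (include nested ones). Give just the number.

3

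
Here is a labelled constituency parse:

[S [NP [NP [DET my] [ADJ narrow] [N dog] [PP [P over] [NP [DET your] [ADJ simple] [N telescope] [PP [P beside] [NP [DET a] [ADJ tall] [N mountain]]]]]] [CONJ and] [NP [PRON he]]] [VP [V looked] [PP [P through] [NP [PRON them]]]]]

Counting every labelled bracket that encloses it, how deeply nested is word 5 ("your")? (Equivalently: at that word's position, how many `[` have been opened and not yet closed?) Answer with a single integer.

6

Path from the root down to the word: S → NP → NP → PP → NP → DET. That is 6 enclosing brackets.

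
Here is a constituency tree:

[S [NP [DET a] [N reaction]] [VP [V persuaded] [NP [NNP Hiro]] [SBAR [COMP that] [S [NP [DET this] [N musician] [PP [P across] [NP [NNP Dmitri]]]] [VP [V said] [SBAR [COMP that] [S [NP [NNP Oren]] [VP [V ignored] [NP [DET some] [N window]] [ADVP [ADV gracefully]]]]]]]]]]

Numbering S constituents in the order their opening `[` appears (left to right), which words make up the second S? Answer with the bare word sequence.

Opening `[S` markers occur at word positions 1, 6, 12; the second of these opens the constituent [S this musician across Dmitri said that Oren ignored some window gracefully].

this musician across Dmitri said that Oren ignored some window gracefully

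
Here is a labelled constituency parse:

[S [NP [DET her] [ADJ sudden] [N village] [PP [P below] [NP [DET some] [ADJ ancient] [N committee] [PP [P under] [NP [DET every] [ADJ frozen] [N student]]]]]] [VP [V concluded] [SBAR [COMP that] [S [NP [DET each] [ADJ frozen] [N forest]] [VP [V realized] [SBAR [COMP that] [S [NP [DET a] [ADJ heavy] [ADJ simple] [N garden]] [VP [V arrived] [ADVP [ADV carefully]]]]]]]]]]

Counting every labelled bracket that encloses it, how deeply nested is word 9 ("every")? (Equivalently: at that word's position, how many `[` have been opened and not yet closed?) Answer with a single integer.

7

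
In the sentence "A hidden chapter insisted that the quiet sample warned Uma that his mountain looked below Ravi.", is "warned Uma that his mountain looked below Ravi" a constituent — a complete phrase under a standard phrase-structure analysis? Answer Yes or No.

Yes

"warned Uma that his mountain looked below Ravi" is exactly the verb phrase [VP warned Uma that his mountain looked below Ravi], a complete constituent.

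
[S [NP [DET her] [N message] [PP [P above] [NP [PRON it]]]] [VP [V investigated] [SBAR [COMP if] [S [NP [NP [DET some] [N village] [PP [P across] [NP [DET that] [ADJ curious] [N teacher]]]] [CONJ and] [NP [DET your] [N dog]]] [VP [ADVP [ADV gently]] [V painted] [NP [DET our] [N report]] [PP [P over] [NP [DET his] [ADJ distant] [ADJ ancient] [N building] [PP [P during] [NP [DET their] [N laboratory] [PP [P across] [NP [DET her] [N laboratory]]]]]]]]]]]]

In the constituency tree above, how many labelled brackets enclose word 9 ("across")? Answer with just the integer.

8

Counting open brackets not yet closed at "across": [S [VP [SBAR [S [NP [NP [PP [P = 8.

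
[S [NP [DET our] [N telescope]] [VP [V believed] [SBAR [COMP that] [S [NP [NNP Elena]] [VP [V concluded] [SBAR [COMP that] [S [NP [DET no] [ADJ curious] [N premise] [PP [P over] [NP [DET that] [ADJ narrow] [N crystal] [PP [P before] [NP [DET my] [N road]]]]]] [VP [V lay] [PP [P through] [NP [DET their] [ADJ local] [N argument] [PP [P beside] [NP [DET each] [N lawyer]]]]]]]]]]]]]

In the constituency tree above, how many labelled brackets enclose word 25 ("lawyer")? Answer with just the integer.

13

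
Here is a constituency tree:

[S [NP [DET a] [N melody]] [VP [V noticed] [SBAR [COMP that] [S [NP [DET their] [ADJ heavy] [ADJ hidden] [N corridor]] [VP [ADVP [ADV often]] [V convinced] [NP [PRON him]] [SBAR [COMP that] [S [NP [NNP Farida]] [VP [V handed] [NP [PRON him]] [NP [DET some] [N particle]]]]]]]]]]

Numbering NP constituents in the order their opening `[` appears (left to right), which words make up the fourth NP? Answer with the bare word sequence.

Farida

In left-to-right order the NP constituents are "a melody"; "their heavy hidden corridor"; "him"; "Farida"; "him"; "some particle". Number 4 is "Farida".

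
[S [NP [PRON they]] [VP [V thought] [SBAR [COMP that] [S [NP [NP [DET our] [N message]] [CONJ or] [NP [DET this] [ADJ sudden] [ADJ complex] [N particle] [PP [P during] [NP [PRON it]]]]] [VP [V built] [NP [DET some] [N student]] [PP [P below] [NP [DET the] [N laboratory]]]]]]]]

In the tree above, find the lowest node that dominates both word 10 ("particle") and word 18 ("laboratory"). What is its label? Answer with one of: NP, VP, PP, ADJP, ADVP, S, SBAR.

S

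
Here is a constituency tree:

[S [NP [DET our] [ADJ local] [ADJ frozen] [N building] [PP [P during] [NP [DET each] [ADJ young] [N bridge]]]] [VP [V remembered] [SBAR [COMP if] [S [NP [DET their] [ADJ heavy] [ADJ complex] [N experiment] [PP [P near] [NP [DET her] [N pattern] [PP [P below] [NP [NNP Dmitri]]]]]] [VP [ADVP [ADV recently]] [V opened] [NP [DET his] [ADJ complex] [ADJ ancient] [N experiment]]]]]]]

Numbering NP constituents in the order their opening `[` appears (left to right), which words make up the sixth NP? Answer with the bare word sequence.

In left-to-right order the NP constituents are "our local frozen building during each young bridge"; "each young bridge"; "their heavy complex experiment near her pattern below Dmitri"; "her pattern below Dmitri"; "Dmitri"; "his complex ancient experiment". Number 6 is "his complex ancient experiment".

his complex ancient experiment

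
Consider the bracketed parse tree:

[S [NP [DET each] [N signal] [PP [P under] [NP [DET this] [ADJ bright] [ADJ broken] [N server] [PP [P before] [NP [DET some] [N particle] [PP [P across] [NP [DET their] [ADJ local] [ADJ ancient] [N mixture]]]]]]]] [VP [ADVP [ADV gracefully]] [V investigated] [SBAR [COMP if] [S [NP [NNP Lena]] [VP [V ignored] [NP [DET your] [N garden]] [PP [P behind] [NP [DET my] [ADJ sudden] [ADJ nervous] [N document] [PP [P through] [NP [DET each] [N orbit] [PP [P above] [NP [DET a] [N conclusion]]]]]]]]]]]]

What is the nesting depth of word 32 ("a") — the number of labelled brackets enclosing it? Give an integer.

Path from the root down to the word: S → VP → SBAR → S → VP → PP → NP → PP → NP → PP → NP → DET. That is 12 enclosing brackets.

12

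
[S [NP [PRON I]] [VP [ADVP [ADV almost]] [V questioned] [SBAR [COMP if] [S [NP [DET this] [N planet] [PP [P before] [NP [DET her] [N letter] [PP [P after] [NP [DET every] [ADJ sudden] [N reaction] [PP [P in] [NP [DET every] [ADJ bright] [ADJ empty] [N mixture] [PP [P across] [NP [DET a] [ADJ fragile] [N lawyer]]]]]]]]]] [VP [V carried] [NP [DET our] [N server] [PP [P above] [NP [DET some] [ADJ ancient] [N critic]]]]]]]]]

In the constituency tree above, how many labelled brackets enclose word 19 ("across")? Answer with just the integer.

13

Path from the root down to the word: S → VP → SBAR → S → NP → PP → NP → PP → NP → PP → NP → PP → P. That is 13 enclosing brackets.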